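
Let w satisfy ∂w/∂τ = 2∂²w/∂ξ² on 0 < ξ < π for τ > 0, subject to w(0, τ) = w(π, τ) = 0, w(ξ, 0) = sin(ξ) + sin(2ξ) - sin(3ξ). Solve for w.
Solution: Using separation of variables w = X(ξ)T(τ):
Eigenfunctions: sin(nξ), n = 1, 2, 3, ...
General solution: w(ξ, τ) = Σ c_n sin(nξ) exp(-2n² τ)
Matching w(ξ,0) = sin(ξ) + sin(2ξ) - sin(3ξ) term by term: c_1=1, c_2=1, c_3=-1.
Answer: w(ξ, τ) = exp(-2τ)sin(ξ) + exp(-8τ)sin(2ξ) - exp(-18τ)sin(3ξ)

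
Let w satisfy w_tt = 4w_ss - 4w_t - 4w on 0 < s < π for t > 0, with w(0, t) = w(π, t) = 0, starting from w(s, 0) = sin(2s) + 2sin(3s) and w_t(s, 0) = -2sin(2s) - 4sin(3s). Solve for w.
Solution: Substitute w = exp(-2t)u.
Then w_t = exp(-2t)(u_t - 2u), w_tt = exp(-2t)(u_tt - 4u_t + 4u), w_ss = exp(-2t)u_ss; substituting and dividing by exp(-2t), the lower-order terms cancel: u_tt = 4u_ss (standard wave equation).
Data for u: u(s,0) = w(s,0) = sin(2s) + 2sin(3s); u_t(s,0) = w_t(s,0) + 2w(s,0) = 0. The boundary conditions carry over: u(0,t) = u(π,t) = 0.
Separating variables: u = Σ [A_n cos(ω_n t) + B_n sin(ω_n t)] sin(ns), ω_n = 2n. From ICs: A_2=1, A_3=2.
So u(s,t) = sin(2s)cos(4t) + 2sin(3s)cos(6t), and w(s,t) = exp(-2t)u(s,t).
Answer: w(s, t) = exp(-2t)sin(2s)cos(4t) + 2exp(-2t)sin(3s)cos(6t)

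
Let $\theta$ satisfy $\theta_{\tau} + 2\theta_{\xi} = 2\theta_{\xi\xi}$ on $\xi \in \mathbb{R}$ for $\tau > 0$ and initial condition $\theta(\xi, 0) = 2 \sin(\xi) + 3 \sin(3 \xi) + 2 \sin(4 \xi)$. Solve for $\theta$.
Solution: Change to a moving frame: let $\eta = \xi - 2\tau$, $\sigma = \tau$ and write $\theta(\xi,\tau) = u(\eta,\sigma)$.
By the chain rule $\theta_{\tau} = u_{\sigma} - 2u_{\eta}$, $\theta_{\xi} = u_{\eta}$, $\theta_{\xi\xi} = u_{\eta\eta}$.
Then $\theta_{\tau} + 2\theta_{\xi} = u_{\sigma}$: the advection term cancels and the PDE becomes the heat equation $u_{\sigma} = 2u_{\eta\eta}$ on $\eta \in \mathbb{R}$.
Initial data: $u(\eta,0) = \theta(\eta,0) = 2 \sin(\eta) + 3 \sin(3 \eta) + 2 \sin(4 \eta)$.
On $\eta \in \mathbb{R}$ each mode satisfies $(\sin(n\eta))'' = -n^2 \sin(n\eta)$, so $e^{-2n^2\sigma} \sin(n\eta)$ solves the heat equation; by superposition $u(\eta,\sigma) = \sum c_n e^{-2n^2\sigma} \sin(n\eta)$.
Reading off the coefficients: $c_1=2, c_3=3, c_4=2$, so $u(\eta,\sigma) = 2 e^{-2 \sigma} \sin(\eta) + 3 e^{-18 \sigma} \sin(3 \eta) + 2 e^{-32 \sigma} \sin(4 \eta)$.
Substituting back $\eta = \xi - 2\tau$, $\sigma = \tau$: $\theta(\xi,\tau) = u(\xi - 2\tau, \tau)$.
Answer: $\theta(\xi, \tau) = -2 e^{-2 \tau} \sin(2 \tau - \xi) - 3 e^{-18 \tau} \sin(6 \tau - 3 \xi) - 2 e^{-32 \tau} \sin(8 \tau - 4 \xi)$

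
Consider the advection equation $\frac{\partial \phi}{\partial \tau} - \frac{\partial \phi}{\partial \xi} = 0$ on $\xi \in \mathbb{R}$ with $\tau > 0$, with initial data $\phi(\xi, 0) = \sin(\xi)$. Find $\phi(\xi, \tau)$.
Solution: By method of characteristics (waves move left with speed 1):
Along characteristics $\xi + \tau =$ const, $\phi$ is constant, so $\phi(\xi,\tau) = f(\xi + \tau)$ with $f = \phi( \cdot , 0)$.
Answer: $\phi(\xi, \tau) = \sin(\tau + \xi)$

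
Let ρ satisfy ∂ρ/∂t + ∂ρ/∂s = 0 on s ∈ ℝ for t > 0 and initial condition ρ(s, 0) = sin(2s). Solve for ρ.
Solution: By characteristics (ds/dt = 1), ρ(s,t) = f(s - t) with f = ρ(·, 0).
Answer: ρ(s, t) = sin(2s - 2t)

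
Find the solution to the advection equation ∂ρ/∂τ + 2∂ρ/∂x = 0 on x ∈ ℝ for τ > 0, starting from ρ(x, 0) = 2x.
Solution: By method of characteristics (waves move right with speed 2):
Along characteristics x - 2τ = const, ρ is constant, so ρ(x,τ) = f(x - 2τ) with f = ρ(·, 0).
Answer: ρ(x, τ) = 2x - 4τ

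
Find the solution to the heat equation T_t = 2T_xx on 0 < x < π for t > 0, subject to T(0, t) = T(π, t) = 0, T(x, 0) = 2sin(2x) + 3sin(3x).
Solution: Using separation of variables T = X(x)G(t):
Eigenfunctions: sin(nx), n = 1, 2, 3, ...
General solution: T(x, t) = Σ c_n sin(nx) exp(-2n² t)
Matching T(x,0) = 2sin(2x) + 3sin(3x) term by term: c_2=2, c_3=3.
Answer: T(x, t) = 2exp(-8t)sin(2x) + 3exp(-18t)sin(3x)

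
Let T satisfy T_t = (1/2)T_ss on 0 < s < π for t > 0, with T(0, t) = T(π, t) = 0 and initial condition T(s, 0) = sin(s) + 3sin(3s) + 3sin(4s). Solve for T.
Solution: Using separation of variables T = X(s)G(t):
Eigenfunctions: sin(ns), n = 1, 2, 3, ...
General solution: T(s, t) = Σ c_n sin(ns) exp(-n² t/2)
Matching T(s,0) = sin(s) + 3sin(3s) + 3sin(4s) term by term: c_1=1, c_3=3, c_4=3.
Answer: T(s, t) = 3exp(-8t)sin(4s) + exp(-t/2)sin(s) + 3exp(-9t/2)sin(3s)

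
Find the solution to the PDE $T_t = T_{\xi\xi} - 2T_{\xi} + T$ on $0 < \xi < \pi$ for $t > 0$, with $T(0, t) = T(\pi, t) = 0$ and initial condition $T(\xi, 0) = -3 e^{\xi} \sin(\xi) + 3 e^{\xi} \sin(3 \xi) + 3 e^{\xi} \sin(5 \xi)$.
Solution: Substitute $T = e^{\xi}u$, i.e. $u = e^{-\xi}T$.
By the product rule, $T_{\xi} = e^{\xi}(u_{\xi} + u)$, $T_{\xi\xi} = e^{\xi}(u_{\xi\xi} + 2u_{\xi} + u)$, $T_t = e^{\xi}u_t$.
Substituting into the PDE and dividing by $e^{\xi}$: $u_t = (u_{\xi\xi} + 2u_{\xi} + u) - 2(u_{\xi} + u) + u$.
The lower-order terms cancel, leaving the standard heat equation $u_t = u_{\xi\xi}$.
Initial data for $u$: $u(\xi,0) = e^{-\xi}T(\xi,0) = -3 \sin(\xi) + 3 \sin(3 \xi) + 3 \sin(5 \xi)$. The boundary conditions carry over: $u(0,t) = u(\pi,t) = 0$.
Solve for $u$:
  Using separation of variables $u = X(\xi)G(t)$:
  Eigenfunctions: $\sin(n\xi)$, $n = 1, 2, 3, \ldots$
  General solution: $u(\xi, t) = \sum c_n \sin(n\xi) e^{-n^2 t}$
  Matching $u(\xi,0) = -3 \sin(\xi) + 3 \sin(3 \xi) + 3 \sin(5 \xi)$ term by term: $c_1=-3, c_3=3, c_5=3$.
Hence $u(\xi,t) = -3 e^{-t} \sin(\xi) + 3 e^{-9 t} \sin(3 \xi) + 3 e^{-25 t} \sin(5 \xi)$.
Transform back: $T(\xi,t) = e^{\xi}u(\xi,t)$.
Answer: $T(\xi, t) = -3 e^{\xi} e^{-t} \sin(\xi) + 3 e^{\xi} e^{-9 t} \sin(3 \xi) + 3 e^{\xi} e^{-25 t} \sin(5 \xi)$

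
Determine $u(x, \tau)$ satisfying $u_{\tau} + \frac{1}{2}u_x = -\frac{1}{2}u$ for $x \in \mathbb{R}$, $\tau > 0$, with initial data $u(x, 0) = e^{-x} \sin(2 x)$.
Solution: Substitute $u = e^{-x}w$, i.e. $w = e^{x}u$.
By the product rule, $u_x = e^{-x}(w_x - w)$, $u_{\tau} = e^{-x}w_{\tau}$.
Substituting into the PDE and dividing by $e^{-x}$: $w_{\tau} + \frac{1}{2}(w_x - w) = -\frac{1}{2}w$.
The lower-order terms cancel, leaving the standard advection equation $w_{\tau} + \frac{1}{2}w_x = 0$.
Initial data for $w$: $w(x,0) = e^{x}u(x,0) = \sin(2 x)$.
Solve for $w$:
  By method of characteristics (waves move right with speed 1/2):
  Along characteristics $x - \frac{1}{2}\tau =$ const, $w$ is constant, so $w(x,\tau) = f(x - \frac{1}{2}\tau)$ with $f = w( \cdot , 0)$.
Hence $w(x,\tau) = \sin(2 x - \tau)$.
Transform back: $u(x,\tau) = e^{-x}w(x,\tau)$.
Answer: $u(x, \tau) = - e^{-x} \sin(\tau - 2 x)$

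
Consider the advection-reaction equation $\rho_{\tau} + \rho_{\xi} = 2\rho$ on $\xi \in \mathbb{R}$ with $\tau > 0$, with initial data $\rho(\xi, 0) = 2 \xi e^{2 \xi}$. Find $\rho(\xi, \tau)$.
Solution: Substitute $\rho = e^{2\xi}u$.
Then $\rho_{\xi} = e^{2\xi}(u_{\xi} + 2u)$, $\rho_{\tau} = e^{2\xi}u_{\tau}$; substituting and dividing by $e^{2\xi}$, the lower-order terms cancel: $u_{\tau} + u_{\xi} = 0$ (standard advection equation).
Data for $u$: $u(\xi,0) = e^{-2\xi}\rho(\xi,0) = 2 \xi$.
By characteristics ($d\xi/d\tau = 1$), $u(\xi,\tau) = f(\xi - \tau)$ with $f = u( \cdot , 0)$.
So $u(\xi,\tau) = 2 \xi - 2 \tau$, and $\rho(\xi,\tau) = e^{2\xi}u(\xi,\tau)$.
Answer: $\rho(\xi, \tau) = -2 \tau e^{2 \xi} + 2 \xi e^{2 \xi}$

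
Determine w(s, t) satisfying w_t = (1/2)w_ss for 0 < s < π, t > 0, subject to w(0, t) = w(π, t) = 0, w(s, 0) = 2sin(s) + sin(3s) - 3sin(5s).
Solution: Using separation of variables w = X(s)T(t):
Eigenfunctions: sin(ns), n = 1, 2, 3, ...
General solution: w(s, t) = Σ c_n sin(ns) exp(-n² t/2)
Matching w(s,0) = 2sin(s) + sin(3s) - 3sin(5s) term by term: c_1=2, c_3=1, c_5=-3.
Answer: w(s, t) = 2exp(-t/2)sin(s) + exp(-9t/2)sin(3s) - 3exp(-25t/2)sin(5s)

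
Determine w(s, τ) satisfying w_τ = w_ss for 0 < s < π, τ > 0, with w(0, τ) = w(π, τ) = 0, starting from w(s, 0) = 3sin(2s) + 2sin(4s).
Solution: Separating variables: w = Σ c_n exp(-n²τ) sin(ns). From w(s,0) = 3sin(2s) + 2sin(4s): c_2=3, c_4=2.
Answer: w(s, τ) = 3exp(-4τ)sin(2s) + 2exp(-16τ)sin(4s)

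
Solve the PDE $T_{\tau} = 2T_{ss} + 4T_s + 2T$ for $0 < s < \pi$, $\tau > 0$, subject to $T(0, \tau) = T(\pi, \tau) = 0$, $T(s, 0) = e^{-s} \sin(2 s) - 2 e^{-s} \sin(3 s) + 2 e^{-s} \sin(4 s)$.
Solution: Substitute $T = e^{-s}u$.
Then $T_s = e^{-s}(u_s - u)$, $T_{ss} = e^{-s}(u_{ss} - 2u_s + u)$, $T_{\tau} = e^{-s}u_{\tau}$; substituting and dividing by $e^{-s}$, the lower-order terms cancel: $u_{\tau} = 2u_{ss}$ (standard heat equation).
Data for $u$: $u(s,0) = e^{s}T(s,0) = \sin(2 s) - 2 \sin(3 s) + 2 \sin(4 s)$. The boundary conditions carry over: $u(0,\tau) = u(\pi,\tau) = 0$.
Separating variables: $u = \sum c_n e^{-2n^2\tau} \sin(ns)$. From $u(s,0) = \sin(2 s) - 2 \sin(3 s) + 2 \sin(4 s)$: $c_2=1, c_3=-2, c_4=2$.
So $u(s,\tau) = e^{-8 \tau} \sin(2 s) - 2 e^{-18 \tau} \sin(3 s) + 2 e^{-32 \tau} \sin(4 s)$, and $T(s,\tau) = e^{-s}u(s,\tau)$.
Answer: $T(s, \tau) = e^{-8 \tau} e^{-s} \sin(2 s) - 2 e^{-18 \tau} e^{-s} \sin(3 s) + 2 e^{-32 \tau} e^{-s} \sin(4 s)$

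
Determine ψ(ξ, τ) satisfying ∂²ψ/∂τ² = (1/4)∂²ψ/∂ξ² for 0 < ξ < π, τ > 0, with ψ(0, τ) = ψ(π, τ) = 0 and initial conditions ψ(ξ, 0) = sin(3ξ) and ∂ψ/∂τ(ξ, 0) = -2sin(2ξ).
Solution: Using separation of variables ψ = X(ξ)T(τ):
Eigenfunctions: sin(nξ), n = 1, 2, 3, ...
General solution: ψ(ξ, τ) = Σ [A_n cos(n τ/2) + B_n sin(n τ/2)] sin(nξ)
From ψ(ξ,0) = sin(3ξ): A_3=1. From ψ_τ(ξ,0) = -2sin(2ξ), using ψ_τ(ξ,0) = Σ ω_n B_n sin(nξ) with ω_n = n/2: B_2 = (-2)/1 = -2.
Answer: ψ(ξ, τ) = -2sin(2ξ)sin(τ) + sin(3ξ)cos(3τ/2)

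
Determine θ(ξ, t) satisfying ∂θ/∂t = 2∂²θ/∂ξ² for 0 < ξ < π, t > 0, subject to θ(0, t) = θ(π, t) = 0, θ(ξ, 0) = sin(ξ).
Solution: Using separation of variables θ = X(ξ)G(t):
Eigenfunctions: sin(nξ), n = 1, 2, 3, ...
General solution: θ(ξ, t) = Σ c_n sin(nξ) exp(-2n² t)
Matching θ(ξ,0) = sin(ξ) term by term: c_1=1.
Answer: θ(ξ, t) = exp(-2t)sin(ξ)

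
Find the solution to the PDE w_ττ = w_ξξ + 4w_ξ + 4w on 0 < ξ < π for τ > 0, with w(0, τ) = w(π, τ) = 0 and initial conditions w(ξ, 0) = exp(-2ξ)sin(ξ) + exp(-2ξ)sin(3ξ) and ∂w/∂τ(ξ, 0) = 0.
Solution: Substitute w = exp(-2ξ)u, i.e. u = exp(2ξ)w.
By the product rule, w_ξ = exp(-2ξ)(u_ξ - 2u), w_ξξ = exp(-2ξ)(u_ξξ - 4u_ξ + 4u), w_ττ = exp(-2ξ)u_ττ.
Substituting into the PDE and dividing by exp(-2ξ): u_ττ = (u_ξξ - 4u_ξ + 4u) + 4(u_ξ - 2u) + 4u.
The lower-order terms cancel, leaving the standard wave equation u_ττ = u_ξξ.
Initial data for u: u(ξ,0) = exp(2ξ)w(ξ,0) = sin(ξ) + sin(3ξ); u_τ(ξ,0) = exp(2ξ)w_τ(ξ,0) = 0. The boundary conditions carry over: u(0,τ) = u(π,τ) = 0.
Solve for u:
  Using separation of variables u = X(ξ)T(τ):
  Eigenfunctions: sin(nξ), n = 1, 2, 3, ...
  General solution: u(ξ, τ) = Σ [A_n cos(n τ) + B_n sin(n τ)] sin(nξ)
  From u(ξ,0) = sin(ξ) + sin(3ξ): A_1=1, A_3=1. From u_τ(ξ,0) = 0: all B_n = 0.
Hence u(ξ,τ) = sin(ξ)cos(τ) + sin(3ξ)cos(3τ).
Transform back: w(ξ,τ) = exp(-2ξ)u(ξ,τ).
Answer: w(ξ, τ) = exp(-2ξ)sin(ξ)cos(τ) + exp(-2ξ)sin(3ξ)cos(3τ)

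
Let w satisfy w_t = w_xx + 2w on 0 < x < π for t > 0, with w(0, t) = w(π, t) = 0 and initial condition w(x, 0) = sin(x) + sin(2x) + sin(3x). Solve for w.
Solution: Substitute w = exp(2t)u.
Then w_t = exp(2t)(u_t + 2u), w_xx = exp(2t)u_xx; substituting and dividing by exp(2t), the lower-order terms cancel: u_t = u_xx (standard heat equation).
Data for u: u(x,0) = w(x,0) = sin(x) + sin(2x) + sin(3x). The boundary conditions carry over: u(0,t) = u(π,t) = 0.
Separating variables: u = Σ c_n exp(-n²t) sin(nx). From u(x,0) = sin(x) + sin(2x) + sin(3x): c_1=1, c_2=1, c_3=1.
So u(x,t) = exp(-t)sin(x) + exp(-4t)sin(2x) + exp(-9t)sin(3x), and w(x,t) = exp(2t)u(x,t).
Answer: w(x, t) = exp(t)sin(x) + exp(-2t)sin(2x) + exp(-7t)sin(3x)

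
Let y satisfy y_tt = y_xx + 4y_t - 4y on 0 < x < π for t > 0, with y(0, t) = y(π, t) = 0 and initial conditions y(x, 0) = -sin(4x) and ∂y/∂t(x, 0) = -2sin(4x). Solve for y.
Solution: Substitute y = exp(2t)u, i.e. u = exp(-2t)y.
By the product rule, y_t = exp(2t)(u_t + 2u), y_tt = exp(2t)(u_tt + 4u_t + 4u), y_xx = exp(2t)u_xx.
Substituting into the PDE and dividing by exp(2t): u_tt + 4u_t + 4u = u_xx + 4(u_t + 2u) - 4u.
The lower-order terms cancel, leaving the standard wave equation u_tt = u_xx.
Initial data for u: u(x,0) = y(x,0) = -sin(4x); u_t(x,0) = y_t(x,0) - 2y(x,0) = 0. The boundary conditions carry over: u(0,t) = u(π,t) = 0.
Solve for u:
  Using separation of variables u = X(x)T(t):
  Eigenfunctions: sin(nx), n = 1, 2, 3, ...
  General solution: u(x, t) = Σ [A_n cos(n t) + B_n sin(n t)] sin(nx)
  From u(x,0) = -sin(4x): A_4=-1. From u_t(x,0) = 0: all B_n = 0.
Hence u(x,t) = -sin(4x)cos(4t).
Transform back: y(x,t) = exp(2t)u(x,t).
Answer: y(x, t) = -exp(2t)sin(4x)cos(4t)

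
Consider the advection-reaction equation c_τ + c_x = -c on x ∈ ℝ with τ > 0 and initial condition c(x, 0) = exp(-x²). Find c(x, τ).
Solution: Substitute c = exp(-τ)u.
Then c_τ = exp(-τ)(u_τ - u), c_x = exp(-τ)u_x; substituting and dividing by exp(-τ), the lower-order terms cancel: u_τ + u_x = 0 (standard advection equation).
Data for u: u(x,0) = c(x,0) = exp(-x²).
By characteristics (dx/dτ = 1), u(x,τ) = f(x - τ) with f = u(·, 0).
So u(x,τ) = exp(-(x - τ)²), and c(x,τ) = exp(-τ)u(x,τ).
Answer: c(x, τ) = exp(-τ)exp(-(x - τ)²)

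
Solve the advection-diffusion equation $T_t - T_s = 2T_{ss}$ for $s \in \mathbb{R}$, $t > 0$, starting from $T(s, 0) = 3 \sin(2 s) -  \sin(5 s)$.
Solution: Change to a moving frame: let $\eta = s + t$, $\sigma = t$ and write $T(s,t) = u(\eta,\sigma)$.
By the chain rule $T_t = u_{\sigma} + u_{\eta}$, $T_s = u_{\eta}$, $T_{ss} = u_{\eta\eta}$.
Then $T_t - T_s = u_{\sigma}$: the advection term cancels and the PDE becomes the heat equation $u_{\sigma} = 2u_{\eta\eta}$ on $\eta \in \mathbb{R}$.
Initial data: $u(\eta,0) = T(\eta,0) = 3 \sin(2 \eta) - \sin(5 \eta)$.
On $\eta \in \mathbb{R}$ each mode satisfies $(\sin(n\eta))'' = -n^2 \sin(n\eta)$, so $e^{-2n^2\sigma} \sin(n\eta)$ solves the heat equation; by superposition $u(\eta,\sigma) = \sum c_n e^{-2n^2\sigma} \sin(n\eta)$.
Reading off the coefficients: $c_2=3, c_5=-1$, so $u(\eta,\sigma) = 3 e^{-8 \sigma} \sin(2 \eta) - e^{-50 \sigma} \sin(5 \eta)$.
Substituting back $\eta = s + t$, $\sigma = t$: $T(s,t) = u(s + t, t)$.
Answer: $T(s, t) = 3 e^{-8 t} \sin(2 s + 2 t) -  e^{-50 t} \sin(5 s + 5 t)$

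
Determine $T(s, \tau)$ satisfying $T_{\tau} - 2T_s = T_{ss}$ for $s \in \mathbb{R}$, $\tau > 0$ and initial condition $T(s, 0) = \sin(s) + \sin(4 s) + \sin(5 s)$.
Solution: Moving frame: $\eta = s + 2\tau$, $\sigma = \tau$, $T = u(\eta,\sigma)$, so $T_{\tau} = u_{\sigma} + 2u_{\eta}$ and $T_{ss} = u_{\eta\eta}$.
Hence $T_{\tau} - 2T_s = u_{\sigma}$ and the PDE becomes the heat equation $u_{\sigma} = u_{\eta\eta}$ on $\eta \in \mathbb{R}$.
Initial data: $u(\eta,0) = T(\eta,0) = \sin(\eta) + \sin(4 \eta) + \sin(5 \eta)$. Each mode $\sin(n\eta)$ decays as $e^{-n^2\sigma}$ on $\mathbb{R}$, so $u(\eta,\sigma) = \sum c_n e^{-n^2\sigma} \sin(n\eta)$ with $c_1=1, c_4=1, c_5=1$: $u(\eta,\sigma) = e^{-\sigma} \sin(\eta) + e^{-16 \sigma} \sin(4 \eta) + e^{-25 \sigma} \sin(5 \eta)$.
Substituting back: $T(s,\tau) = u(s + 2\tau, \tau)$.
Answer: $T(s, \tau) = e^{-\tau} \sin(2 \tau + s) + e^{-16 \tau} \sin(8 \tau + 4 s) + e^{-25 \tau} \sin(10 \tau + 5 s)$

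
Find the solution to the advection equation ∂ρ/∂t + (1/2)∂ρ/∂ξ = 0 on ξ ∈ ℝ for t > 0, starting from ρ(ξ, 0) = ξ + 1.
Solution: By characteristics (dξ/dt = 1/2), ρ(ξ,t) = f(ξ - (1/2)t) with f = ρ(·, 0).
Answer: ρ(ξ, t) = -(1/2)t + ξ + 1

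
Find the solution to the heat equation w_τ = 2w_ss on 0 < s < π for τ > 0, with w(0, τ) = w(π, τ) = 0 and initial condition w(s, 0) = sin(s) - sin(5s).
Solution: Using separation of variables w = X(s)T(τ):
Eigenfunctions: sin(ns), n = 1, 2, 3, ...
General solution: w(s, τ) = Σ c_n sin(ns) exp(-2n² τ)
Matching w(s,0) = sin(s) - sin(5s) term by term: c_1=1, c_5=-1.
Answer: w(s, τ) = exp(-2τ)sin(s) - exp(-50τ)sin(5s)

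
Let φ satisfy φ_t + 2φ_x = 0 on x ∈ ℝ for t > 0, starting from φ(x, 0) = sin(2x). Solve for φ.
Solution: By characteristics (dx/dt = 2), φ(x,t) = f(x - 2t) with f = φ(·, 0).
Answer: φ(x, t) = -sin(4t - 2x)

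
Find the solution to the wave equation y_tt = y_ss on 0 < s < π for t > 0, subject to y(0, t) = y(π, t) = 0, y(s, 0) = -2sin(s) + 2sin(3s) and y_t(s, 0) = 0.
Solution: Separating variables: y = Σ [A_n cos(ω_n t) + B_n sin(ω_n t)] sin(ns), ω_n = n. From ICs: A_1=-2, A_3=2.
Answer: y(s, t) = -2sin(s)cos(t) + 2sin(3s)cos(3t)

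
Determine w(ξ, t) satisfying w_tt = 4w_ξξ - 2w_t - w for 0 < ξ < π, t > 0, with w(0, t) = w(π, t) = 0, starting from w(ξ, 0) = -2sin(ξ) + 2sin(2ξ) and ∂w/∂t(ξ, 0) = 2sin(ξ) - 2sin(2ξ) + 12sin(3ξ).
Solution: Substitute w = exp(-t)u, i.e. u = exp(t)w.
By the product rule, w_t = exp(-t)(u_t - u), w_tt = exp(-t)(u_tt - 2u_t + u), w_ξξ = exp(-t)u_ξξ.
Substituting into the PDE and dividing by exp(-t): u_tt - 2u_t + u = 4u_ξξ - 2(u_t - u) - u.
The lower-order terms cancel, leaving the standard wave equation u_tt = 4u_ξξ.
Initial data for u: u(ξ,0) = w(ξ,0) = -2sin(ξ) + 2sin(2ξ); u_t(ξ,0) = w_t(ξ,0) + w(ξ,0) = 12sin(3ξ). The boundary conditions carry over: u(0,t) = u(π,t) = 0.
Solve for u:
  Using separation of variables u = X(ξ)T(t):
  Eigenfunctions: sin(nξ), n = 1, 2, 3, ...
  General solution: u(ξ, t) = Σ [A_n cos(2n t) + B_n sin(2n t)] sin(nξ)
  From u(ξ,0) = -2sin(ξ) + 2sin(2ξ): A_1=-2, A_2=2. From u_t(ξ,0) = 12sin(3ξ), using u_t(ξ,0) = Σ ω_n B_n sin(nξ) with ω_n = 2n: B_3 = 12/6 = 2.
Hence u(ξ,t) = 2sin(6t)sin(3ξ) - 2sin(ξ)cos(2t) + 2sin(2ξ)cos(4t).
Transform back: w(ξ,t) = exp(-t)u(ξ,t).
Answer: w(ξ, t) = 2exp(-t)sin(6t)sin(3ξ) - 2exp(-t)sin(ξ)cos(2t) + 2exp(-t)sin(2ξ)cos(4t)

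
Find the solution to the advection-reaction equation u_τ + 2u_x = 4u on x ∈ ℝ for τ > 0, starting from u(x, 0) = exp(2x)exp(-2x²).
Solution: Substitute u = exp(2x)w, i.e. w = exp(-2x)u.
By the product rule, u_x = exp(2x)(w_x + 2w), u_τ = exp(2x)w_τ.
Substituting into the PDE and dividing by exp(2x): w_τ + 2(w_x + 2w) = 4w.
The lower-order terms cancel, leaving the standard advection equation w_τ + 2w_x = 0.
Initial data for w: w(x,0) = exp(-2x)u(x,0) = exp(-2x²).
Solve for w:
  By method of characteristics (waves move right with speed 2):
  Along characteristics x - 2τ = const, w is constant, so w(x,τ) = f(x - 2τ) with f = w(·, 0).
Hence w(x,τ) = exp(-2(x - 2τ)²).
Transform back: u(x,τ) = exp(2x)w(x,τ).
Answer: u(x, τ) = exp(2x)exp(-2(x - 2τ)²)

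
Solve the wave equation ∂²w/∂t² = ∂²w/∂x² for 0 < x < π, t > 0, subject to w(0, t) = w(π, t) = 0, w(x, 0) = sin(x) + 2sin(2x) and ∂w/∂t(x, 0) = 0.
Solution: Separating variables: w = Σ [A_n cos(ω_n t) + B_n sin(ω_n t)] sin(nx), ω_n = n. From ICs: A_1=1, A_2=2.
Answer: w(x, t) = sin(x)cos(t) + 2sin(2x)cos(2t)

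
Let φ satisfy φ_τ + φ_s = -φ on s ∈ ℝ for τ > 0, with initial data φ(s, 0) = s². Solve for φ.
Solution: Substitute φ = exp(-τ)u, i.e. u = exp(τ)φ.
By the product rule, φ_τ = exp(-τ)(u_τ - u), φ_s = exp(-τ)u_s.
Substituting into the PDE and dividing by exp(-τ): u_τ - u + u_s = -u.
The lower-order terms cancel, leaving the standard advection equation u_τ + u_s = 0.
Initial data for u: u(s,0) = φ(s,0) = s².
Solve for u:
  By method of characteristics (waves move right with speed 1):
  Along characteristics s - τ = const, u is constant, so u(s,τ) = f(s - τ) with f = u(·, 0).
Hence u(s,τ) = s² - 2sτ + τ².
Transform back: φ(s,τ) = exp(-τ)u(s,τ).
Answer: φ(s, τ) = s²exp(-τ) - 2sτexp(-τ) + τ²exp(-τ)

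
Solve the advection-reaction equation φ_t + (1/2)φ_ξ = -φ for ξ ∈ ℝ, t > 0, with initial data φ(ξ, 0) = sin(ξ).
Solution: Substitute φ = exp(-t)u, i.e. u = exp(t)φ.
By the product rule, φ_t = exp(-t)(u_t - u), φ_ξ = exp(-t)u_ξ.
Substituting into the PDE and dividing by exp(-t): u_t - u + (1/2)u_ξ = -u.
The lower-order terms cancel, leaving the standard advection equation u_t + (1/2)u_ξ = 0.
Initial data for u: u(ξ,0) = φ(ξ,0) = sin(ξ).
Solve for u:
  By method of characteristics (waves move right with speed 1/2):
  Along characteristics ξ - (1/2)t = const, u is constant, so u(ξ,t) = f(ξ - (1/2)t) with f = u(·, 0).
Hence u(ξ,t) = -sin(t/2 - ξ).
Transform back: φ(ξ,t) = exp(-t)u(ξ,t).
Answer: φ(ξ, t) = -exp(-t)sin(t/2 - ξ)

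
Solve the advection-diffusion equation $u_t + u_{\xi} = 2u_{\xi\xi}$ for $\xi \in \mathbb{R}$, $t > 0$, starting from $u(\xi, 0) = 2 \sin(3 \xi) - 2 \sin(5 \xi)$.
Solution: Moving frame: $\eta = \xi - t$, $\sigma = t$, $u = w(\eta,\sigma)$, so $u_t = w_{\sigma} - w_{\eta}$ and $u_{\xi\xi} = w_{\eta\eta}$.
Hence $u_t + u_{\xi} = w_{\sigma}$ and the PDE becomes the heat equation $w_{\sigma} = 2w_{\eta\eta}$ on $\eta \in \mathbb{R}$.
Initial data: $w(\eta,0) = u(\eta,0) = 2 \sin(3 \eta) - 2 \sin(5 \eta)$. Each mode $\sin(n\eta)$ decays as $e^{-2n^2\sigma}$ on $\mathbb{R}$, so $w(\eta,\sigma) = \sum c_n e^{-2n^2\sigma} \sin(n\eta)$ with $c_3=2, c_5=-2$: $w(\eta,\sigma) = 2 e^{-18 \sigma} \sin(3 \eta) - 2 e^{-50 \sigma} \sin(5 \eta)$.
Substituting back: $u(\xi,t) = w(\xi - t, t)$.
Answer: $u(\xi, t) = 2 e^{-18 t} \sin(3 \xi - 3 t) - 2 e^{-50 t} \sin(5 \xi - 5 t)$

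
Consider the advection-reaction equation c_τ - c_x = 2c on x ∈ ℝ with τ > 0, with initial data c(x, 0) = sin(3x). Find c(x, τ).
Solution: Substitute c = exp(2τ)u, i.e. u = exp(-2τ)c.
By the product rule, c_τ = exp(2τ)(u_τ + 2u), c_x = exp(2τ)u_x.
Substituting into the PDE and dividing by exp(2τ): u_τ + 2u - u_x = 2u.
The lower-order terms cancel, leaving the standard advection equation u_τ - u_x = 0.
Initial data for u: u(x,0) = c(x,0) = sin(3x).
Solve for u:
  By method of characteristics (waves move left with speed 1):
  Along characteristics x + τ = const, u is constant, so u(x,τ) = f(x + τ) with f = u(·, 0).
Hence u(x,τ) = sin(3x + 3τ).
Transform back: c(x,τ) = exp(2τ)u(x,τ).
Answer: c(x, τ) = exp(2τ)sin(3x + 3τ)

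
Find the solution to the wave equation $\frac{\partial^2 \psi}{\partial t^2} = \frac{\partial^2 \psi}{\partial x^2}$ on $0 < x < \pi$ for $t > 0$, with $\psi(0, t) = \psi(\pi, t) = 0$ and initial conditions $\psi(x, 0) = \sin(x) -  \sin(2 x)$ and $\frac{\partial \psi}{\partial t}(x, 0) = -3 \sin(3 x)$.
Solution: Using separation of variables $\psi = X(x)T(t)$:
Eigenfunctions: $\sin(nx)$, $n = 1, 2, 3, \ldots$
General solution: $\psi(x, t) = \sum [A_n \cos(n t) + B_n \sin(n t)] \sin(nx)$
From $\psi(x,0) = \sin(x) - \sin(2 x)$: $A_1=1, A_2=-1$. From $\psi_t(x,0) = -3 \sin(3 x)$, using $\psi_t(x,0) = \sum \omega_n B_n \sin(nx)$ with $\omega_n = n$: $B_3 = (-3)/3 = -1$.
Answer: $\psi(x, t) = - \sin(3 t) \sin(3 x) + \sin(x) \cos(t) -  \sin(2 x) \cos(2 t)$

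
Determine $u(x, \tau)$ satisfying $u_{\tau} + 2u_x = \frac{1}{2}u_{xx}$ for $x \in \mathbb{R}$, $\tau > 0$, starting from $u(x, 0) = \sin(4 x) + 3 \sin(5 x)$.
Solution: Moving frame: $\eta = x - 2\tau$, $\sigma = \tau$, $u = w(\eta,\sigma)$, so $u_{\tau} = w_{\sigma} - 2w_{\eta}$ and $u_{xx} = w_{\eta\eta}$.
Hence $u_{\tau} + 2u_x = w_{\sigma}$ and the PDE becomes the heat equation $w_{\sigma} = \frac{1}{2}w_{\eta\eta}$ on $\eta \in \mathbb{R}$.
Initial data: $w(\eta,0) = u(\eta,0) = \sin(4 \eta) + 3 \sin(5 \eta)$. Each mode $\sin(n\eta)$ decays as $e^{-n^2\sigma/2}$ on $\mathbb{R}$, so $w(\eta,\sigma) = \sum c_n e^{-n^2\sigma/2} \sin(n\eta)$ with $c_4=1, c_5=3$: $w(\eta,\sigma) = e^{-8 \sigma} \sin(4 \eta) + 3 e^{-25 \sigma/2} \sin(5 \eta)$.
Substituting back: $u(x,\tau) = w(x - 2\tau, \tau)$.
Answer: $u(x, \tau) = - e^{-8 \tau} \sin(8 \tau - 4 x) - 3 e^{-25 \tau/2} \sin(10 \tau - 5 x)$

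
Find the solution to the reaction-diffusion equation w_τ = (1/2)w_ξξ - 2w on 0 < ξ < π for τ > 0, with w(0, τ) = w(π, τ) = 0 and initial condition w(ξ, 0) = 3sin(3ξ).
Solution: Substitute w = exp(-2τ)u, i.e. u = exp(2τ)w.
By the product rule, w_τ = exp(-2τ)(u_τ - 2u), w_ξξ = exp(-2τ)u_ξξ.
Substituting into the PDE and dividing by exp(-2τ): u_τ - 2u = (1/2)u_ξξ - 2u.
The lower-order terms cancel, leaving the standard heat equation u_τ = (1/2)u_ξξ.
Initial data for u: u(ξ,0) = w(ξ,0) = 3sin(3ξ). The boundary conditions carry over: u(0,τ) = u(π,τ) = 0.
Solve for u:
  Using separation of variables u = X(ξ)T(τ):
  Eigenfunctions: sin(nξ), n = 1, 2, 3, ...
  General solution: u(ξ, τ) = Σ c_n sin(nξ) exp(-n² τ/2)
  Matching u(ξ,0) = 3sin(3ξ) term by term: c_3=3.
Hence u(ξ,τ) = 3exp(-9τ/2)sin(3ξ).
Transform back: w(ξ,τ) = exp(-2τ)u(ξ,τ).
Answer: w(ξ, τ) = 3exp(-13τ/2)sin(3ξ)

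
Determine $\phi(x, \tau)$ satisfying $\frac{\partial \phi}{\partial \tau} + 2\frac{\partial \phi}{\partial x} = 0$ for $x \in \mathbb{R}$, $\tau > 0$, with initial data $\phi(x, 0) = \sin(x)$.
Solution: By method of characteristics (waves move right with speed 2):
Along characteristics $x - 2\tau =$ const, $\phi$ is constant, so $\phi(x,\tau) = f(x - 2\tau)$ with $f = \phi( \cdot , 0)$.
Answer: $\phi(x, \tau) = - \sin(2 \tau - x)$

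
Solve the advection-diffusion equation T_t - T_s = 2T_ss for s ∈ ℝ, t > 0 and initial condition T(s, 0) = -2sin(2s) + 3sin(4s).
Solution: Moving frame: η = s + t, σ = t, T = u(η,σ), so T_t = u_σ + u_η and T_ss = u_ηη.
Hence T_t - T_s = u_σ and the PDE becomes the heat equation u_σ = 2u_ηη on η ∈ ℝ.
Initial data: u(η,0) = T(η,0) = -2sin(2η) + 3sin(4η). Each mode sin(nη) decays as exp(-2n²σ) on ℝ, so u(η,σ) = Σ c_n exp(-2n²σ) sin(nη) with c_2=-2, c_4=3: u(η,σ) = -2exp(-8σ)sin(2η) + 3exp(-32σ)sin(4η).
Substituting back: T(s,t) = u(s + t, t).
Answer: T(s, t) = -2exp(-8t)sin(2s + 2t) + 3exp(-32t)sin(4s + 4t)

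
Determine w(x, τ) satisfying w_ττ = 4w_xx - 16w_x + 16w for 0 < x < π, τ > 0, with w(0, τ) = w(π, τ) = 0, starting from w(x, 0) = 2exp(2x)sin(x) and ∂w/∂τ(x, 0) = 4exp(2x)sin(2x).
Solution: Substitute w = exp(2x)u, i.e. u = exp(-2x)w.
By the product rule, w_x = exp(2x)(u_x + 2u), w_xx = exp(2x)(u_xx + 4u_x + 4u), w_ττ = exp(2x)u_ττ.
Substituting into the PDE and dividing by exp(2x): u_ττ = 4(u_xx + 4u_x + 4u) - 16(u_x + 2u) + 16u.
The lower-order terms cancel, leaving the standard wave equation u_ττ = 4u_xx.
Initial data for u: u(x,0) = exp(-2x)w(x,0) = 2sin(x); u_τ(x,0) = exp(-2x)w_τ(x,0) = 4sin(2x). The boundary conditions carry over: u(0,τ) = u(π,τ) = 0.
Solve for u:
  Using separation of variables u = X(x)T(τ):
  Eigenfunctions: sin(nx), n = 1, 2, 3, ...
  General solution: u(x, τ) = Σ [A_n cos(2n τ) + B_n sin(2n τ)] sin(nx)
  From u(x,0) = 2sin(x): A_1=2. From u_τ(x,0) = 4sin(2x), using u_τ(x,0) = Σ ω_n B_n sin(nx) with ω_n = 2n: B_2 = 4/4 = 1.
Hence u(x,τ) = 2sin(x)cos(2τ) + sin(2x)sin(4τ).
Transform back: w(x,τ) = exp(2x)u(x,τ).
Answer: w(x, τ) = 2exp(2x)sin(x)cos(2τ) + exp(2x)sin(2x)sin(4τ)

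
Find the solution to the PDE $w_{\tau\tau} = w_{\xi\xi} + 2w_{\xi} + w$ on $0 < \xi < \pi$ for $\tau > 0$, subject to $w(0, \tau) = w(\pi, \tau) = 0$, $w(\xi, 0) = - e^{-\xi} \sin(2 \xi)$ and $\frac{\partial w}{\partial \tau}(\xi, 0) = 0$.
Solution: Substitute $w = e^{-\xi}u$, i.e. $u = e^{\xi}w$.
By the product rule, $w_{\xi} = e^{-\xi}(u_{\xi} - u)$, $w_{\xi\xi} = e^{-\xi}(u_{\xi\xi} - 2u_{\xi} + u)$, $w_{\tau\tau} = e^{-\xi}u_{\tau\tau}$.
Substituting into the PDE and dividing by $e^{-\xi}$: $u_{\tau\tau} = (u_{\xi\xi} - 2u_{\xi} + u) + 2(u_{\xi} - u) + u$.
The lower-order terms cancel, leaving the standard wave equation $u_{\tau\tau} = u_{\xi\xi}$.
Initial data for $u$: $u(\xi,0) = e^{\xi}w(\xi,0) = - \sin(2 \xi)$; $u_{\tau}(\xi,0) = e^{\xi}w_{\tau}(\xi,0) = 0$. The boundary conditions carry over: $u(0,\tau) = u(\pi,\tau) = 0$.
Solve for $u$:
  Using separation of variables $u = X(\xi)T(\tau)$:
  Eigenfunctions: $\sin(n\xi)$, $n = 1, 2, 3, \ldots$
  General solution: $u(\xi, \tau) = \sum [A_n \cos(n \tau) + B_n \sin(n \tau)] \sin(n\xi)$
  From $u(\xi,0) = - \sin(2 \xi)$: $A_2=-1$. From $u_{\tau}(\xi,0) = 0$: all $B_n = 0$.
Hence $u(\xi,\tau) = - \sin(2 \xi) \cos(2 \tau)$.
Transform back: $w(\xi,\tau) = e^{-\xi}u(\xi,\tau)$.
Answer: $w(\xi, \tau) = - e^{-\xi} \sin(2 \xi) \cos(2 \tau)$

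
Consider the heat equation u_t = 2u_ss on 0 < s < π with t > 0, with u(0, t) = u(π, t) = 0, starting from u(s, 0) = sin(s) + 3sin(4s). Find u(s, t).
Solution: Separating variables: u = Σ c_n exp(-2n²t) sin(ns). From u(s,0) = sin(s) + 3sin(4s): c_1=1, c_4=3.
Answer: u(s, t) = exp(-2t)sin(s) + 3exp(-32t)sin(4s)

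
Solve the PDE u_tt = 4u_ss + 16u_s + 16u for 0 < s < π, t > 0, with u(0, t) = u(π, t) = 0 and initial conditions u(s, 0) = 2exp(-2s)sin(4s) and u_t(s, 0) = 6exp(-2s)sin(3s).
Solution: Substitute u = exp(-2s)w.
Then u_s = exp(-2s)(w_s - 2w), u_ss = exp(-2s)(w_ss - 4w_s + 4w), u_tt = exp(-2s)w_tt; substituting and dividing by exp(-2s), the lower-order terms cancel: w_tt = 4w_ss (standard wave equation).
Data for w: w(s,0) = exp(2s)u(s,0) = 2sin(4s); w_t(s,0) = exp(2s)u_t(s,0) = 6sin(3s). The boundary conditions carry over: w(0,t) = w(π,t) = 0.
Separating variables: w = Σ [A_n cos(ω_n t) + B_n sin(ω_n t)] sin(ns), ω_n = 2n. From ICs (B_n = velocity coefficient / ω_n): A_4=2, B_3=1.
So w(s,t) = sin(3s)sin(6t) + 2sin(4s)cos(8t), and u(s,t) = exp(-2s)w(s,t).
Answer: u(s, t) = exp(-2s)sin(3s)sin(6t) + 2exp(-2s)sin(4s)cos(8t)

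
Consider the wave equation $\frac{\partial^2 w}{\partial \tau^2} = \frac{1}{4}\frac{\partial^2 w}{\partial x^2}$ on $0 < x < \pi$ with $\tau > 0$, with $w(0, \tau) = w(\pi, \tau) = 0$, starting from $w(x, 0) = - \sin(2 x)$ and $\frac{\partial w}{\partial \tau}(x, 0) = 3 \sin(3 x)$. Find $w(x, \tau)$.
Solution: Using separation of variables $w = X(x)T(\tau)$:
Eigenfunctions: $\sin(nx)$, $n = 1, 2, 3, \ldots$
General solution: $w(x, \tau) = \sum [A_n \cos(n \tau/2) + B_n \sin(n \tau/2)] \sin(nx)$
From $w(x,0) = - \sin(2 x)$: $A_2=-1$. From $w_{\tau}(x,0) = 3 \sin(3 x)$, using $w_{\tau}(x,0) = \sum \omega_n B_n \sin(nx)$ with $\omega_n = n/2$: $B_3 = 3/(3/2) = 2$.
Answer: $w(x, \tau) = 2 \sin(3 \tau/2) \sin(3 x) -  \sin(2 x) \cos(\tau)$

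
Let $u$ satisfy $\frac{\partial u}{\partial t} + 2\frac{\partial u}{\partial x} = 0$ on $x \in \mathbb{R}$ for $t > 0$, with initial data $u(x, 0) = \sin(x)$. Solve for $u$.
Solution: By characteristics ($dx/dt = 2$), $u(x,t) = f(x - 2t)$ with $f = u( \cdot , 0)$.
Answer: $u(x, t) = - \sin(2 t - x)$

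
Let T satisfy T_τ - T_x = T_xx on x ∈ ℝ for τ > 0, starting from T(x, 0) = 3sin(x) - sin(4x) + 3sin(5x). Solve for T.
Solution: Moving frame: η = x + τ, σ = τ, T = u(η,σ), so T_τ = u_σ + u_η and T_xx = u_ηη.
Hence T_τ - T_x = u_σ and the PDE becomes the heat equation u_σ = u_ηη on η ∈ ℝ.
Initial data: u(η,0) = T(η,0) = 3sin(η) - sin(4η) + 3sin(5η). Each mode sin(nη) decays as exp(-n²σ) on ℝ, so u(η,σ) = Σ c_n exp(-n²σ) sin(nη) with c_1=3, c_4=-1, c_5=3: u(η,σ) = 3exp(-σ)sin(η) - exp(-16σ)sin(4η) + 3exp(-25σ)sin(5η).
Substituting back: T(x,τ) = u(x + τ, τ).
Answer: T(x, τ) = 3exp(-τ)sin(x + τ) - exp(-16τ)sin(4x + 4τ) + 3exp(-25τ)sin(5x + 5τ)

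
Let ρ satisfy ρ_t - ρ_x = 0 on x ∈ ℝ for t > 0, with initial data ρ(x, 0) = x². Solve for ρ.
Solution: By characteristics (dx/dt = -1), ρ(x,t) = f(x + t) with f = ρ(·, 0).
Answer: ρ(x, t) = t² + 2tx + x²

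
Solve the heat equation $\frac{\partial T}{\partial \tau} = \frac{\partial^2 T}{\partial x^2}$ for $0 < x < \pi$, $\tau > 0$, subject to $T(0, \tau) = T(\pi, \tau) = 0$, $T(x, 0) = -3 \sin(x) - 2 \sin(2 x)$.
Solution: Using separation of variables $T = X(x)G(\tau)$:
Eigenfunctions: $\sin(nx)$, $n = 1, 2, 3, \ldots$
General solution: $T(x, \tau) = \sum c_n \sin(nx) e^{-n^2 \tau}$
Matching $T(x,0) = -3 \sin(x) - 2 \sin(2 x)$ term by term: $c_1=-3, c_2=-2$.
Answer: $T(x, \tau) = -3 e^{-\tau} \sin(x) - 2 e^{-4 \tau} \sin(2 x)$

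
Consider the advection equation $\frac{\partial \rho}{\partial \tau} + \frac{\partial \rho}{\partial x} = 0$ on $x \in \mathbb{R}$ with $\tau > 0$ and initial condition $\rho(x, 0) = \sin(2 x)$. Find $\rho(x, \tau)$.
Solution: By method of characteristics (waves move right with speed 1):
Along characteristics $x - \tau =$ const, $\rho$ is constant, so $\rho(x,\tau) = f(x - \tau)$ with $f = \rho( \cdot , 0)$.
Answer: $\rho(x, \tau) = - \sin(2 \tau - 2 x)$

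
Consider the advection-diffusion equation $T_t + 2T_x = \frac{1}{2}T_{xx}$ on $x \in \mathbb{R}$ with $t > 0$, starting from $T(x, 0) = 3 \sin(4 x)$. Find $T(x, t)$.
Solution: Moving frame: $\eta = x - 2t$, $\sigma = t$, $T = u(\eta,\sigma)$, so $T_t = u_{\sigma} - 2u_{\eta}$ and $T_{xx} = u_{\eta\eta}$.
Hence $T_t + 2T_x = u_{\sigma}$ and the PDE becomes the heat equation $u_{\sigma} = \frac{1}{2}u_{\eta\eta}$ on $\eta \in \mathbb{R}$.
Initial data: $u(\eta,0) = T(\eta,0) = 3 \sin(4 \eta)$. Each mode $\sin(n\eta)$ decays as $e^{-n^2\sigma/2}$ on $\mathbb{R}$, so $u(\eta,\sigma) = \sum c_n e^{-n^2\sigma/2} \sin(n\eta)$ with $c_4=3$: $u(\eta,\sigma) = 3 e^{-8 \sigma} \sin(4 \eta)$.
Substituting back: $T(x,t) = u(x - 2t, t)$.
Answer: $T(x, t) = -3 e^{-8 t} \sin(8 t - 4 x)$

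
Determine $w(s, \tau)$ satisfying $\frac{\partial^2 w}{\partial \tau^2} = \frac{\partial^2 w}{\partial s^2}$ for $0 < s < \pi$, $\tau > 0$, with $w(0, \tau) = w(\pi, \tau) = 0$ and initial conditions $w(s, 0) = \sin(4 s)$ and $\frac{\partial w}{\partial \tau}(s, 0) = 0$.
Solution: Separating variables: $w = \sum [A_n \cos(\omega_n \tau) + B_n \sin(\omega_n \tau)] \sin(ns)$, $\omega_n = n$. From ICs: $A_4=1$.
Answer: $w(s, \tau) = \sin(4 s) \cos(4 \tau)$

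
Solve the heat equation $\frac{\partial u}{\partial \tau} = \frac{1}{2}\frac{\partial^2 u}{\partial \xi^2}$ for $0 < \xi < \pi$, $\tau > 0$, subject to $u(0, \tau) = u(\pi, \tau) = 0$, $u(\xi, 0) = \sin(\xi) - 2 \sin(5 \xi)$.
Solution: Using separation of variables $u = X(\xi)T(\tau)$:
Eigenfunctions: $\sin(n\xi)$, $n = 1, 2, 3, \ldots$
General solution: $u(\xi, \tau) = \sum c_n \sin(n\xi) e^{-n^2 \tau/2}$
Matching $u(\xi,0) = \sin(\xi) - 2 \sin(5 \xi)$ term by term: $c_1=1, c_5=-2$.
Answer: $u(\xi, \tau) = e^{-\tau/2} \sin(\xi) - 2 e^{-25 \tau/2} \sin(5 \xi)$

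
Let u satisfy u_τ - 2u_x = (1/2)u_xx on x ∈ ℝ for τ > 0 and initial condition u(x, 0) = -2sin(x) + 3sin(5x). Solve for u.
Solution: Moving frame: η = x + 2τ, σ = τ, u = w(η,σ), so u_τ = w_σ + 2w_η and u_xx = w_ηη.
Hence u_τ - 2u_x = w_σ and the PDE becomes the heat equation w_σ = (1/2)w_ηη on η ∈ ℝ.
Initial data: w(η,0) = u(η,0) = -2sin(η) + 3sin(5η). Each mode sin(nη) decays as exp(-n²σ/2) on ℝ, so w(η,σ) = Σ c_n exp(-n²σ/2) sin(nη) with c_1=-2, c_5=3: w(η,σ) = -2exp(-σ/2)sin(η) + 3exp(-25σ/2)sin(5η).
Substituting back: u(x,τ) = w(x + 2τ, τ).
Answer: u(x, τ) = -2exp(-τ/2)sin(x + 2τ) + 3exp(-25τ/2)sin(5x + 10τ)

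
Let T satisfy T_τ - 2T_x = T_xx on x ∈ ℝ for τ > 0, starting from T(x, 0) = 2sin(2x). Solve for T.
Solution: Moving frame: η = x + 2τ, σ = τ, T = u(η,σ), so T_τ = u_σ + 2u_η and T_xx = u_ηη.
Hence T_τ - 2T_x = u_σ and the PDE becomes the heat equation u_σ = u_ηη on η ∈ ℝ.
Initial data: u(η,0) = T(η,0) = 2sin(2η). Each mode sin(nη) decays as exp(-n²σ) on ℝ, so u(η,σ) = Σ c_n exp(-n²σ) sin(nη) with c_2=2: u(η,σ) = 2exp(-4σ)sin(2η).
Substituting back: T(x,τ) = u(x + 2τ, τ).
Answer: T(x, τ) = 2exp(-4τ)sin(2x + 4τ)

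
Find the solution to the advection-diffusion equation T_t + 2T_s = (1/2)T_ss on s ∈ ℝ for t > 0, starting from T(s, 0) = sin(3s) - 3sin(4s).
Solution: Change to a moving frame: let η = s - 2t, σ = t and write T(s,t) = u(η,σ).
By the chain rule T_t = u_σ - 2u_η, T_s = u_η, T_ss = u_ηη.
Then T_t + 2T_s = u_σ: the advection term cancels and the PDE becomes the heat equation u_σ = (1/2)u_ηη on η ∈ ℝ.
Initial data: u(η,0) = T(η,0) = sin(3η) - 3sin(4η).
On η ∈ ℝ each mode satisfies (sin(nη))″ = -n² sin(nη), so exp(-n²σ/2) sin(nη) solves the heat equation; by superposition u(η,σ) = Σ c_n exp(-n²σ/2) sin(nη).
Reading off the coefficients: c_3=1, c_4=-3, so u(η,σ) = -3exp(-8σ)sin(4η) + exp(-9σ/2)sin(3η).
Substituting back η = s - 2t, σ = t: T(s,t) = u(s - 2t, t).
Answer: T(s, t) = -3exp(-8t)sin(4s - 8t) + exp(-9t/2)sin(3s - 6t)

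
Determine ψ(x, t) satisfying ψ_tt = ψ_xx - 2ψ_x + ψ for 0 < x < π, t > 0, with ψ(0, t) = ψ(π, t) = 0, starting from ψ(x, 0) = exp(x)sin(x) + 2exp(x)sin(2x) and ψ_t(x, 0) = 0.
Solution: Substitute ψ = exp(x)u, i.e. u = exp(-x)ψ.
By the product rule, ψ_x = exp(x)(u_x + u), ψ_xx = exp(x)(u_xx + 2u_x + u), ψ_tt = exp(x)u_tt.
Substituting into the PDE and dividing by exp(x): u_tt = (u_xx + 2u_x + u) - 2(u_x + u) + u.
The lower-order terms cancel, leaving the standard wave equation u_tt = u_xx.
Initial data for u: u(x,0) = exp(-x)ψ(x,0) = sin(x) + 2sin(2x); u_t(x,0) = exp(-x)ψ_t(x,0) = 0. The boundary conditions carry over: u(0,t) = u(π,t) = 0.
Solve for u:
  Using separation of variables u = X(x)T(t):
  Eigenfunctions: sin(nx), n = 1, 2, 3, ...
  General solution: u(x, t) = Σ [A_n cos(n t) + B_n sin(n t)] sin(nx)
  From u(x,0) = sin(x) + 2sin(2x): A_1=1, A_2=2. From u_t(x,0) = 0: all B_n = 0.
Hence u(x,t) = sin(x)cos(t) + 2sin(2x)cos(2t).
Transform back: ψ(x,t) = exp(x)u(x,t).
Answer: ψ(x, t) = exp(x)sin(x)cos(t) + 2exp(x)sin(2x)cos(2t)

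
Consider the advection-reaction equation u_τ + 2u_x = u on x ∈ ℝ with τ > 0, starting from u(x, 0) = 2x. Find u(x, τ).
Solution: Substitute u = exp(τ)w.
Then u_τ = exp(τ)(w_τ + w), u_x = exp(τ)w_x; substituting and dividing by exp(τ), the lower-order terms cancel: w_τ + 2w_x = 0 (standard advection equation).
Data for w: w(x,0) = u(x,0) = 2x.
By characteristics (dx/dτ = 2), w(x,τ) = f(x - 2τ) with f = w(·, 0).
So w(x,τ) = 2x - 4τ, and u(x,τ) = exp(τ)w(x,τ).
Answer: u(x, τ) = 2xexp(τ) - 4τexp(τ)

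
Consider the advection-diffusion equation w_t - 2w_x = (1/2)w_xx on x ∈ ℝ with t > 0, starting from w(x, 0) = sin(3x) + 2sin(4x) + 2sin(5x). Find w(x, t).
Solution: Change to a moving frame: let η = x + 2t, σ = t and write w(x,t) = u(η,σ).
By the chain rule w_t = u_σ + 2u_η, w_x = u_η, w_xx = u_ηη.
Then w_t - 2w_x = u_σ: the advection term cancels and the PDE becomes the heat equation u_σ = (1/2)u_ηη on η ∈ ℝ.
Initial data: u(η,0) = w(η,0) = sin(3η) + 2sin(4η) + 2sin(5η).
On η ∈ ℝ each mode satisfies (sin(nη))″ = -n² sin(nη), so exp(-n²σ/2) sin(nη) solves the heat equation; by superposition u(η,σ) = Σ c_n exp(-n²σ/2) sin(nη).
Reading off the coefficients: c_3=1, c_4=2, c_5=2, so u(η,σ) = 2exp(-8σ)sin(4η) + exp(-9σ/2)sin(3η) + 2exp(-25σ/2)sin(5η).
Substituting back η = x + 2t, σ = t: w(x,t) = u(x + 2t, t).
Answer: w(x, t) = 2exp(-8t)sin(8t + 4x) + exp(-9t/2)sin(6t + 3x) + 2exp(-25t/2)sin(10t + 5x)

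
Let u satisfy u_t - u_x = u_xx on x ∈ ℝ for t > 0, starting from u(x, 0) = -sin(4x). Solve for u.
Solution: Moving frame: η = x + t, σ = t, u = w(η,σ), so u_t = w_σ + w_η and u_xx = w_ηη.
Hence u_t - u_x = w_σ and the PDE becomes the heat equation w_σ = w_ηη on η ∈ ℝ.
Initial data: w(η,0) = u(η,0) = -sin(4η). Each mode sin(nη) decays as exp(-n²σ) on ℝ, so w(η,σ) = Σ c_n exp(-n²σ) sin(nη) with c_4=-1: w(η,σ) = -exp(-16σ)sin(4η).
Substituting back: u(x,t) = w(x + t, t).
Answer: u(x, t) = -exp(-16t)sin(4t + 4x)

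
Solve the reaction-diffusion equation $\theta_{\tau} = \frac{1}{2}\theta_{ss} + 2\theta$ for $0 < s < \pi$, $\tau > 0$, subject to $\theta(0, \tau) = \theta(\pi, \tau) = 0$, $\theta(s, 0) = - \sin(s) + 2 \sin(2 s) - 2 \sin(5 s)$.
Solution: Substitute $\theta = e^{2\tau}u$, i.e. $u = e^{-2\tau}\theta$.
By the product rule, $\theta_{\tau} = e^{2\tau}(u_{\tau} + 2u)$, $\theta_{ss} = e^{2\tau}u_{ss}$.
Substituting into the PDE and dividing by $e^{2\tau}$: $u_{\tau} + 2u = \frac{1}{2}u_{ss} + 2u$.
The lower-order terms cancel, leaving the standard heat equation $u_{\tau} = \frac{1}{2}u_{ss}$.
Initial data for $u$: $u(s,0) = \theta(s,0) = - \sin(s) + 2 \sin(2 s) - 2 \sin(5 s)$. The boundary conditions carry over: $u(0,\tau) = u(\pi,\tau) = 0$.
Solve for $u$:
  Using separation of variables $u = X(s)G(\tau)$:
  Eigenfunctions: $\sin(ns)$, $n = 1, 2, 3, \ldots$
  General solution: $u(s, \tau) = \sum c_n \sin(ns) e^{-n^2 \tau/2}$
  Matching $u(s,0) = - \sin(s) + 2 \sin(2 s) - 2 \sin(5 s)$ term by term: $c_1=-1, c_2=2, c_5=-2$.
Hence $u(s,\tau) = 2 e^{-2 \tau} \sin(2 s) - e^{-\tau/2} \sin(s) - 2 e^{-25 \tau/2} \sin(5 s)$.
Transform back: $\theta(s,\tau) = e^{2\tau}u(s,\tau)$.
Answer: $\theta(s, \tau) = - e^{3 \tau/2} \sin(s) + 2 \sin(2 s) - 2 e^{-21 \tau/2} \sin(5 s)$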